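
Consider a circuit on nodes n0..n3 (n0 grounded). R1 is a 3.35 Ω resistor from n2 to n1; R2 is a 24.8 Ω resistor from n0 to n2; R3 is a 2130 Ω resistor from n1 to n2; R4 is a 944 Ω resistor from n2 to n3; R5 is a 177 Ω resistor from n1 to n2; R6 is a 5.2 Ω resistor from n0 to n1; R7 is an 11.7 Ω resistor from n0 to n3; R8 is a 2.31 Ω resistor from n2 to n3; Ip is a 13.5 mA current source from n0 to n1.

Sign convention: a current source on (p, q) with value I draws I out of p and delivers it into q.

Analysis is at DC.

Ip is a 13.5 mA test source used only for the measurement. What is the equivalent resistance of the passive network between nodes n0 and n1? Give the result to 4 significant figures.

Element admittances at DC:
  Y(R1) = 0.2985 S between n2,n1
  Y(R2) = 0.04032 S between n0,n2
  Y(R3) = 0.0004695 S between n1,n2
  Y(R4) = 0.001059 S between n2,n3
  Y(R5) = 0.005650 S between n1,n2
  Y(R6) = 0.1923 S between n0,n1
  Y(R7) = 0.08547 S between n0,n3
  Y(R8) = 0.4329 S between n2,n3
  Ip: injects 0.0135 A into n1 (from n0)
Assemble and solve the 3×3 MNA system:
  V(n1)=0.04926  V(n2)=0.03604  V(n3)=0.03011

R_eq = 3.649 Ω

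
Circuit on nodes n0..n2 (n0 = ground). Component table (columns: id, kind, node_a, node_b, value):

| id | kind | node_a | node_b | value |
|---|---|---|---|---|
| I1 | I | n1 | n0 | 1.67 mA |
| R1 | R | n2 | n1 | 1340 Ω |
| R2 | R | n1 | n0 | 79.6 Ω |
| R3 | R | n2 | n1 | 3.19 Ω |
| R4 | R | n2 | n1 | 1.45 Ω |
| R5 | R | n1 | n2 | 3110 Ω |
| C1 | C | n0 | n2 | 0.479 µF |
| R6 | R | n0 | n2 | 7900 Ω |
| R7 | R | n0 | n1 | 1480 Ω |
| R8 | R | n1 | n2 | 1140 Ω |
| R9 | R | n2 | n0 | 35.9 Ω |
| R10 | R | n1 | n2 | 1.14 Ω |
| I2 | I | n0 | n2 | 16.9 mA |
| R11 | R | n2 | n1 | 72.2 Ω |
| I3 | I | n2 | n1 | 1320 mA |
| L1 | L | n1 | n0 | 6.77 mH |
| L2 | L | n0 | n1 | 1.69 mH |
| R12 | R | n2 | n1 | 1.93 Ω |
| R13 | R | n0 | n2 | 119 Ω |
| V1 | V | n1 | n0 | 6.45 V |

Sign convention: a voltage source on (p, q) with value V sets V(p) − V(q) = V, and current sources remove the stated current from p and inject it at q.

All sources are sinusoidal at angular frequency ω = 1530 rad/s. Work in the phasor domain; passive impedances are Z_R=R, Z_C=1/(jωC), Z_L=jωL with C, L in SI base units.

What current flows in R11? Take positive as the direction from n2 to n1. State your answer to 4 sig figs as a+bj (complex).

-0.008691-2.412e-05j A

MNA unknowns: 2 node voltages V₁..V_2 plus 1 source current (V1)
I1: z[1]−=0.00167, z[0]+=0.00167
R1: Y=0.0007463+0.000j on G[2,1]
R2: Y=0.01256+0.000j on G[1,0]
R3: Y=0.3135+0.000j on G[2,1]
R4: Y=0.6897+0.000j on G[2,1]
R5: Y=0.0003215+0.000j on G[1,2]
C1: Y=0.000+0.0007329j on G[0,2]
R6: Y=0.0001266+0.000j on G[0,2]
R7: Y=0.0006757+0.000j on G[0,1]
R8: Y=0.0008772+0.000j on G[1,2]
R9: Y=0.02786+0.000j on G[2,0]
R10: Y=0.8772+0.000j on G[1,2]
I2: z[0]−=0.0169, z[2]+=0.0169
R11: Y=0.01385+0.000j on G[2,1]
I3: z[2]−=1.32, z[1]+=1.32
L1: Y=0.000-0.09654j on G[1,0]
L2: Y=0.000-0.3867j on G[0,1]
R12: Y=0.5181+0.000j on G[2,1]
R13: Y=0.008403+0.000j on G[0,2]
V1: row V1−V0=6.45, i_V1 at 1,0
solve → V1=6.450+0.000j, V2=5.822-0.001741j
aux → i_V1=-0.2820+3.113j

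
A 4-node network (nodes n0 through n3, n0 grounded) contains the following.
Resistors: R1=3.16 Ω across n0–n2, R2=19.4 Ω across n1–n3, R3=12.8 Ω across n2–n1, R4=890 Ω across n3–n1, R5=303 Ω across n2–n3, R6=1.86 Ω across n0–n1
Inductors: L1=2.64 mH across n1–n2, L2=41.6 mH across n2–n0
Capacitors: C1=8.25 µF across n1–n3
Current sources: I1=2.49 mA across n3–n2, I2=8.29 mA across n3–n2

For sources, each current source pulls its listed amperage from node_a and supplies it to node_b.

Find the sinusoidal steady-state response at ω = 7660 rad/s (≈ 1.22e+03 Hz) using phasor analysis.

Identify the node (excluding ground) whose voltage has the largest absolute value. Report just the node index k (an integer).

3

Apply KCL at each of the 3 non-ground nodes and solve the resulting linear system.
Node n1: branches {R2, L1, R3, R4, C1, R6} → V_1 = -0.01338-0.002743j
Node n2: branches {R1, L1, R3, R5, L2, I1, I2} → V_2 = 0.02268+0.004884j
Node n3: branches {R2, R4, R5, C1, I1, I2} → V_3 = -0.09689+0.09200j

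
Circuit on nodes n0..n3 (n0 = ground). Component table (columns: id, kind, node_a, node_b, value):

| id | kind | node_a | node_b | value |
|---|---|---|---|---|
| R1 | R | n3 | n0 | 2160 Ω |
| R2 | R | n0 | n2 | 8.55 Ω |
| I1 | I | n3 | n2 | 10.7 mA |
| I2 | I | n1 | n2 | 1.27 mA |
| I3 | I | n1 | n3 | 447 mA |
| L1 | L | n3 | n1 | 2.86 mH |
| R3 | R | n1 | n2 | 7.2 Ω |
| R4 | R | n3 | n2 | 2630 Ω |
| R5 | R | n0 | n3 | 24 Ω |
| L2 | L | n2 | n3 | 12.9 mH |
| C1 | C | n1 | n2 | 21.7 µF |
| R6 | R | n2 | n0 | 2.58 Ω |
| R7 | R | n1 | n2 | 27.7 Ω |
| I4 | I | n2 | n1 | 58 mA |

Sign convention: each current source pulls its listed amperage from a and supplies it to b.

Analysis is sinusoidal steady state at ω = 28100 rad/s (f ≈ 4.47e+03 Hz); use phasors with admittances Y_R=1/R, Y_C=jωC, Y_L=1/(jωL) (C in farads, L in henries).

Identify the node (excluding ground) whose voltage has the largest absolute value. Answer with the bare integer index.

Apply KCL at each of the 3 non-ground nodes and solve the resulting linear system.
Node n1: branches {I2, I3, L1, R3, C1, R7, I4} → V_1 = -1.094+0.1729j
Node n2: branches {R2, I1, I2, R3, R4, L2, C1, R6, R7, I4} → V_2 = -0.7519-0.2995j
Node n3: branches {R1, I1, I3, L1, R4, R5, L2} → V_3 = 9.005+3.587j

3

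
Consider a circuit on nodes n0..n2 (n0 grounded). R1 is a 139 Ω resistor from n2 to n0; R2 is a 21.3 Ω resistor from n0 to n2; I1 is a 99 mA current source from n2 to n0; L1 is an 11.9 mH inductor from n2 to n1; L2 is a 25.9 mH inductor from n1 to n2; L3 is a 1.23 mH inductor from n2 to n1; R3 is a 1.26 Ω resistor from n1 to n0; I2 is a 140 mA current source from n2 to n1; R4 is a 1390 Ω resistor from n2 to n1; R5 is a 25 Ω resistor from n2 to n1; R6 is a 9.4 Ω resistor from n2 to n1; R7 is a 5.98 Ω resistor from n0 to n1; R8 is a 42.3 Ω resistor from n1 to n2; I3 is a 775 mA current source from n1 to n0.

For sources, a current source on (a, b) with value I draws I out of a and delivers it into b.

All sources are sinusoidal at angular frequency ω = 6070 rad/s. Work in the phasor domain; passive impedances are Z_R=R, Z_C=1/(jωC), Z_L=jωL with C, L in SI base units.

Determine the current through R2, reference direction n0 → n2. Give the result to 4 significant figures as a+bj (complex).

MNA unknowns: 2 node voltages V₁..V_2
R1: Y=0.007194+0.000j on G[2,0]
R2: Y=0.04695+0.000j on G[0,2]
I1: z[2]−=0.099, z[0]+=0.099
L1: Y=0.000-0.01384j on G[2,1]
L2: Y=0.000-0.006361j on G[1,2]
L3: Y=0.000-0.1339j on G[2,1]
R3: Y=0.7937+0.000j on G[1,0]
I2: z[2]−=0.14, z[1]+=0.14
R4: Y=0.0007194+0.000j on G[2,1]
R5: Y=0.04000+0.000j on G[2,1]
R6: Y=0.1064+0.000j on G[2,1]
R7: Y=0.1672+0.000j on G[0,1]
R8: Y=0.02364+0.000j on G[1,2]
I3: z[1]−=0.775, z[0]+=0.775
solve → V1=-0.8299+0.02166j, V2=-1.415-0.3843j

0.06641+0.01804j A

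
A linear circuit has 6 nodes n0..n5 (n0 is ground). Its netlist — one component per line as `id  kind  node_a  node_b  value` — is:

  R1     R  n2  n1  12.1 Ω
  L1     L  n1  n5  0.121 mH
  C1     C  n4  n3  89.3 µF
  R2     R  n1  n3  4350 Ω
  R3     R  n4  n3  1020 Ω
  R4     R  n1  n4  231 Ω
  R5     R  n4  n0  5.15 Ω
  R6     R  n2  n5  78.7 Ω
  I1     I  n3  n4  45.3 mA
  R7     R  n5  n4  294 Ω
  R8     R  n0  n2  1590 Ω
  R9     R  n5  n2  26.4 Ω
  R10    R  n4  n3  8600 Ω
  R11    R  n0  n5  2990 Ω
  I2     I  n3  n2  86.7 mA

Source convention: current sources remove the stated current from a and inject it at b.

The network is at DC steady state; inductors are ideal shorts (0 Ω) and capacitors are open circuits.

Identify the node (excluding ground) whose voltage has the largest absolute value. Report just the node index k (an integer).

3

MNA unknowns: 5 node voltages V₁..V_5 plus 1 source current (L1)
R1: Y=0.08264 on G[2,1]
L1: row V1−V5=0, i_L1 at 1,5
C1: Y=0.000 on G[4,3]
R2: Y=0.0002299 on G[1,3]
R3: Y=0.0009804 on G[4,3]
R4: Y=0.004329 on G[1,4]
R5: Y=0.1942 on G[4,0]
R6: Y=0.01271 on G[2,5]
I1: z[3]−=0.0453, z[4]+=0.0453
R7: Y=0.003401 on G[5,4]
R8: Y=0.0006289 on G[0,2]
R9: Y=0.03788 on G[5,2]
R10: Y=0.0001163 on G[4,3]
R11: Y=0.0003344 on G[0,5]
I2: z[3]−=0.0867, z[2]+=0.0867
solve → V1=7.108, V2=7.722, V3=-98.30, V4=-0.03725, V5=7.108
aux → i_L1=-0.004395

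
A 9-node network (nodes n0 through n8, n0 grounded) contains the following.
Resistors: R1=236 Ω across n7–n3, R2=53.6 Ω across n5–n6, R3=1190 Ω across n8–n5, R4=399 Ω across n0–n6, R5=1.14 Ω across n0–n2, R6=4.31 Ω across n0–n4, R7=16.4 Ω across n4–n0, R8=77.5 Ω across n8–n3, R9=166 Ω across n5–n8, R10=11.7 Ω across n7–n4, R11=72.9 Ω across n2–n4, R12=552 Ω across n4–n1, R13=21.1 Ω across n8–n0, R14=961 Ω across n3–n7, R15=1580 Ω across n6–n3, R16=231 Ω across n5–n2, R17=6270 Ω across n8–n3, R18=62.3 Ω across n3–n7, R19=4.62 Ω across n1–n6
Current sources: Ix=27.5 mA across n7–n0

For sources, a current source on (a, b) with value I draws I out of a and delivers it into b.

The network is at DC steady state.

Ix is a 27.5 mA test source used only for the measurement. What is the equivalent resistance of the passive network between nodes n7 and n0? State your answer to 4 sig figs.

Element admittances at DC:
  Y(R1) = 0.004237 S between n7,n3
  Y(R2) = 0.01866 S between n5,n6
  Y(R3) = 0.0008403 S between n8,n5
  Y(R4) = 0.002506 S between n0,n6
  Y(R5) = 0.8772 S between n0,n2
  Y(R6) = 0.2320 S between n0,n4
  Y(R7) = 0.06098 S between n4,n0
  Y(R8) = 0.01290 S between n8,n3
  Y(R9) = 0.006024 S between n5,n8
  Y(R10) = 0.08547 S between n7,n4
  Y(R11) = 0.01372 S between n2,n4
  Y(R12) = 0.001812 S between n4,n1
  Y(R13) = 0.04739 S between n8,n0
  Y(R14) = 0.001041 S between n3,n7
  Y(R15) = 0.0006329 S between n6,n3
  Y(R16) = 0.004329 S between n5,n2
  Y(R17) = 0.0001595 S between n8,n3
  Y(R18) = 0.01605 S between n3,n7
  Y(R19) = 0.2165 S between n1,n6
  Ix: injects 0.0275 A into n0 (from n7)
Assemble and solve the 8×8 MNA system:
  V(n1)=-0.04450  V(n2)=-0.001430  V(n3)=-0.2463  V(n4)=-0.08081  V(n5)=-0.03975  V(n6)=-0.04420  V(n7)=-0.3713  V(n8)=-0.05184

R_eq = 13.50 Ω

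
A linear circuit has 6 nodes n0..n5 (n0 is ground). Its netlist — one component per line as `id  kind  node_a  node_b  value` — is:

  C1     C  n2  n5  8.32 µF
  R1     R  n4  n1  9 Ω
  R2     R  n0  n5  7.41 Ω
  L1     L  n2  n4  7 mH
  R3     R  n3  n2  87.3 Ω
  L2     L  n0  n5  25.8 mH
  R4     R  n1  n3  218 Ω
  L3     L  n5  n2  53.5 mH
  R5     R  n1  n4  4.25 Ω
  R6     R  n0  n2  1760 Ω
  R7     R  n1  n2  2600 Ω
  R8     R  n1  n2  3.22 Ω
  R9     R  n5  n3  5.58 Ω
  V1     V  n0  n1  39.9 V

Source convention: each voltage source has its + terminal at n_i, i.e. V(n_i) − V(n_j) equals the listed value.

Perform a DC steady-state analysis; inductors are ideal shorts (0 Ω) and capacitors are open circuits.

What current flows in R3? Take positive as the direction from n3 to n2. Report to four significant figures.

Apply KCL at each of the 5 non-ground nodes and solve the resulting linear system.
Node n1: branches {R1, R4, R5, R7, R8, V1} → V_1 = -39.90
Node n2: branches {C1, L1, R3, L3, R6, R7, R8} → V_2 = 0.000
Node n3: branches {R3, R4, R9} → V_3 = -0.9374
Node n4: branches {R1, L1, R5} → V_4 = 0.000
Node n5: branches {C1, R2, L2, L3, R9} → V_5 = 0.000
Source currents: i(L1)=13.82, i(L2)=26.41, i(L3)=26.24, i(V1)=-26.41

-0.01074 A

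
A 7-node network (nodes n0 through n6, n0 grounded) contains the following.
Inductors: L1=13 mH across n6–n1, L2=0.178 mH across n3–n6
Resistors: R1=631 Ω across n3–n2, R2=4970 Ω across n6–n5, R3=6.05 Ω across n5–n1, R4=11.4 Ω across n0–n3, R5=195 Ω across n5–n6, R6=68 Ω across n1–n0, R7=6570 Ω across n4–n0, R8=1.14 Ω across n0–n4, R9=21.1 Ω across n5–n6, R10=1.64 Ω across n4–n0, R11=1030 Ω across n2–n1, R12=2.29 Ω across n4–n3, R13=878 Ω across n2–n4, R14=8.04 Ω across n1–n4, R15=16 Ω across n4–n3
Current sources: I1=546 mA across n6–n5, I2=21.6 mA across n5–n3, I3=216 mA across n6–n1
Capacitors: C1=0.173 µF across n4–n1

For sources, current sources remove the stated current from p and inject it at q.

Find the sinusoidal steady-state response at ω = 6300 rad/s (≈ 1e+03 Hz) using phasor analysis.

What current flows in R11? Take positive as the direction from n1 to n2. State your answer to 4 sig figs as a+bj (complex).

Apply KCL at each of the 6 non-ground nodes and solve the resulting linear system.
Node n1: branches {L1, R3, R6, R11, C1, R14, I3} → V_1 = 3.213+0.1239j
Node n2: branches {R1, R11, R13} → V_2 = 0.5268+0.01801j
Node n3: branches {R1, L2, R4, R12, I2, R15} → V_3 = -0.7490-0.03447j
Node n4: branches {R7, R8, R10, R12, R13, C1, R14, R15} → V_4 = 0.01241+0.0008085j
Node n5: branches {I1, R2, R3, R5, R9, I2} → V_5 = 4.666-0.04171j
Node n6: branches {L1, I1, R2, L2, R5, R9, I3} → V_6 = -0.7257-0.5608j

0.002608+0.0001028j A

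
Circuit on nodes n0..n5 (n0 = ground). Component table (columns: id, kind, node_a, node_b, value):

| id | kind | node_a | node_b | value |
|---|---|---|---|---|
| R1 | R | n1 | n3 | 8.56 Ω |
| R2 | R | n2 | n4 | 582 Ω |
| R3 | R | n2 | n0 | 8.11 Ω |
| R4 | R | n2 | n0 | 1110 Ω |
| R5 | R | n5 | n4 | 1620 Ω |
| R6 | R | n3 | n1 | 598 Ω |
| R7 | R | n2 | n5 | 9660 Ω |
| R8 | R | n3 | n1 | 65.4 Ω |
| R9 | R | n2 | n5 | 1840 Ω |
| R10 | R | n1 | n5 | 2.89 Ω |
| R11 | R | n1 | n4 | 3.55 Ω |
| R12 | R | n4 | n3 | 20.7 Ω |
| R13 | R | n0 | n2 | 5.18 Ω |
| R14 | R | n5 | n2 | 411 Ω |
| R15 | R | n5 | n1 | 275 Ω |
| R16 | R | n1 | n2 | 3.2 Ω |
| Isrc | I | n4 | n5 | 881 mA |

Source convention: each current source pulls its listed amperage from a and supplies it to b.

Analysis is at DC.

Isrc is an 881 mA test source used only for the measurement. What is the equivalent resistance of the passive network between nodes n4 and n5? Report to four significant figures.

R_eq = 5.949 Ω

Apply KCL at each of the 5 non-ground nodes and solve the resulting linear system.
Node n1: branches {R1, R6, R8, R10, R11, R15, R16} → V_1 = -0.009252
Node n2: branches {R2, R3, R4, R7, R9, R13, R14, R16} → V_2 = 0.000
Node n3: branches {R1, R6, R8, R12} → V_3 = -0.7395
Node n4: branches {R2, R5, R11, R12, Isrc} → V_4 = -2.762
Node n5: branches {R5, R7, R9, R10, R14, R15, Isrc} → V_5 = 2.479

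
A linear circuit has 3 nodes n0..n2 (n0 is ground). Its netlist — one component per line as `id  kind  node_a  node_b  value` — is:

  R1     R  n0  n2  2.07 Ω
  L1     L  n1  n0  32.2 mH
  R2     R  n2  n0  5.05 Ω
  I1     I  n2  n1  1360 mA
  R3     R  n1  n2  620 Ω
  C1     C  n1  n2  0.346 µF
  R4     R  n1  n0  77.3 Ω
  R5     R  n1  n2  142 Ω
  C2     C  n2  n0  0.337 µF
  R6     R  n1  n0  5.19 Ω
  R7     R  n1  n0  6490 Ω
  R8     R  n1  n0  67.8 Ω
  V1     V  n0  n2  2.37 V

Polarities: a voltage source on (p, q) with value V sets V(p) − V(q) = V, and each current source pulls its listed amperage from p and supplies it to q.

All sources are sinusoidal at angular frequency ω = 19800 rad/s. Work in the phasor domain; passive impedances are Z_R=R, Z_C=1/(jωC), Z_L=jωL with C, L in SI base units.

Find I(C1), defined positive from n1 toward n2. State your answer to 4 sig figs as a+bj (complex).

0.001408+0.05625j A

Element admittances at ω=19800 rad/s:
  Y(R1) = 0.4831+0.000j S between n0,n2
  Y(L1) = 0.000-0.001568j S between n1,n0
  Y(R2) = 0.1980+0.000j S between n2,n0
  I1: injects 1.36 A into n1 (from n2)
  Y(R3) = 0.001613+0.000j S between n1,n2
  Y(C1) = 0.000+0.006851j S between n1,n2
  Y(R4) = 0.01294+0.000j S between n1,n0
  Y(R5) = 0.007042+0.000j S between n1,n2
  Y(C2) = 0.000+0.006673j S between n2,n0
  Y(R6) = 0.1927+0.000j S between n1,n0
  Y(R7) = 0.0001541+0.000j S between n1,n0
  Y(R8) = 0.01475+0.000j S between n1,n0
  V1: constraint V(n0)−V(n2) = 2.37
Assemble and solve the 3×3 MNA system:
  V(n1)=5.840-0.2055j  V(n2)=-2.370+0.000j
  i(V1)=-0.3267-0.07028j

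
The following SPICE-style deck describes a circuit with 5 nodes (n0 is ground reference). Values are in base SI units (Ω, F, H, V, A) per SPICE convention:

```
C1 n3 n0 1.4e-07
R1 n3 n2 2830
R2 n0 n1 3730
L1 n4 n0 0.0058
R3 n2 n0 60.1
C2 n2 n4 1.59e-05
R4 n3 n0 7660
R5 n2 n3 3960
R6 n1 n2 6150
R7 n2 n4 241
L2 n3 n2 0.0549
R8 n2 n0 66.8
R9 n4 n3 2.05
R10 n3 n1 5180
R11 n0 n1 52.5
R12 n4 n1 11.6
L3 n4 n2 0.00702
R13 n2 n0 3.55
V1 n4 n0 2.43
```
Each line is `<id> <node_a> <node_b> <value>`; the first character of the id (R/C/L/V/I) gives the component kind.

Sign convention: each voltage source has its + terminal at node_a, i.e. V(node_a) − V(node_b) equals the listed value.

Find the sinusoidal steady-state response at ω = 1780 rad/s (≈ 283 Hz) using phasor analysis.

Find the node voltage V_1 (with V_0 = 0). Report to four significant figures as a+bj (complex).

1.983-0.0006039j V

Apply KCL at each of the 4 non-ground nodes and solve the resulting linear system.
Node n1: branches {R2, R6, R10, R11, R12} → V_1 = 1.983-0.0006039j
Node n2: branches {R1, R3, C2, R5, R6, R7, L2, R8, L3, R13} → V_2 = 0.1260-0.4481j
Node n3: branches {C1, R1, R4, R5, L2, R9, R10} → V_3 = 2.416+0.04616j
Node n4: branches {L1, C2, R7, R9, R12, L3, V1} → V_4 = 2.430+0.000j
Source currents: i(V1)=-0.07809+0.3752j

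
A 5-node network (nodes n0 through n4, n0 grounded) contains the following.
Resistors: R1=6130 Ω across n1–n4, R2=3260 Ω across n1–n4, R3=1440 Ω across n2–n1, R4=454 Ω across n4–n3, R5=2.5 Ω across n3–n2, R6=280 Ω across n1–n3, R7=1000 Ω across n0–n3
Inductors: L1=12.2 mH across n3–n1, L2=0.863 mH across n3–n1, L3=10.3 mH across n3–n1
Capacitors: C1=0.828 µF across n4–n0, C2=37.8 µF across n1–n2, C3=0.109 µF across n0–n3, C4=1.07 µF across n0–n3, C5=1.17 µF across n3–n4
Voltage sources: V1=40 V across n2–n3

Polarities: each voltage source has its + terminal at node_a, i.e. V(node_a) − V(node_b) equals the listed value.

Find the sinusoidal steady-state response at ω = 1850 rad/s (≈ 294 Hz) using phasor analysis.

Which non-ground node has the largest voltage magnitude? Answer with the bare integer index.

2

Apply KCL at each of the 4 non-ground nodes and solve the resulting linear system.
Node n1: branches {R1, L1, R2, C2, R3, L2, R6, L3} → V_1 = -4.123-0.03210j
Node n2: branches {C2, R3, R5, V1} → V_2 = 40.16-0.1054j
Node n3: branches {L1, C3, R4, C4, L2, R5, R6, L3, R7, C5, V1} → V_3 = 0.1589-0.1054j
Node n4: branches {R1, R2, C1, R4, C5} → V_4 = -0.1574+0.2539j
Source currents: i(V1)=-16.04-3.097j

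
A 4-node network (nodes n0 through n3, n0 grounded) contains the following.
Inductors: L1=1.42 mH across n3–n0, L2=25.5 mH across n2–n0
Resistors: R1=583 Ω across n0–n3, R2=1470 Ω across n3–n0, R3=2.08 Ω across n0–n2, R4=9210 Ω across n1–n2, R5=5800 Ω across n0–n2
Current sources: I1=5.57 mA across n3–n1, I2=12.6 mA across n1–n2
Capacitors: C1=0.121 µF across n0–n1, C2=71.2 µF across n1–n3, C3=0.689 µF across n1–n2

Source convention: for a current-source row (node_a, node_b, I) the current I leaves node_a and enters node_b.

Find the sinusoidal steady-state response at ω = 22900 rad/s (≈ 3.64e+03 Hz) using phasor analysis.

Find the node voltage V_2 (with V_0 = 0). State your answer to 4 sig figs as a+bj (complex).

0.05627-0.01029j V

Element admittances at ω=22900 rad/s:
  Y(L1) = 0.000-0.03075j S between n3,n0
  Y(R1) = 0.001715+0.000j S between n0,n3
  I1: injects 0.00557 A into n1 (from n3)
  Y(L2) = 0.000-0.001712j S between n2,n0
  Y(R2) = 0.0006803+0.000j S between n3,n0
  Y(R3) = 0.4808+0.000j S between n0,n2
  Y(R4) = 0.0001086+0.000j S between n1,n2
  Y(R5) = 0.0001724+0.000j S between n0,n2
  Y(C1) = 0.000+0.002771j S between n0,n1
  Y(C2) = 0.000+1.630j S between n1,n3
  Y(C3) = 0.000+0.01578j S between n1,n2
  I2: injects 0.0126 A into n2 (from n1)
Assemble and solve the 3×3 MNA system:
  V(n1)=-0.2571-0.9281j  V(n2)=0.05627-0.01029j  V(n3)=-0.2606-0.9428j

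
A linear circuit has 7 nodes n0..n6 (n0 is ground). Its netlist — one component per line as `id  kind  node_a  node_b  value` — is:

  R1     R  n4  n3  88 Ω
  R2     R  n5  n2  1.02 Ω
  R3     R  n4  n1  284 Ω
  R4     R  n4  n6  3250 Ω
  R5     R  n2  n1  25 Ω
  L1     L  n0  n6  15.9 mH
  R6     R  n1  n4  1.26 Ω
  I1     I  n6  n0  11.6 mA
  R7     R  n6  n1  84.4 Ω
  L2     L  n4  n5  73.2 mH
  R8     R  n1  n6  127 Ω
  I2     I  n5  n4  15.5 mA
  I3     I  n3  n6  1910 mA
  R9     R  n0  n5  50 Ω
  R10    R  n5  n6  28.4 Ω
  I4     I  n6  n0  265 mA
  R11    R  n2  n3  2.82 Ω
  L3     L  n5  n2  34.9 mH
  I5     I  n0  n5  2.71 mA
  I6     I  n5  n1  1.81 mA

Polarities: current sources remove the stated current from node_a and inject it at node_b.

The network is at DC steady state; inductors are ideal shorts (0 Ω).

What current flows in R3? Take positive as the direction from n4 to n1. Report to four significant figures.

-0.002074 A

Element admittances at DC:
  Y(R1) = 0.01136 S between n4,n3
  Y(R2) = 0.9804 S between n5,n2
  Y(R3) = 0.003521 S between n4,n1
  Y(R4) = 0.0003077 S between n4,n6
  Y(R5) = 0.04000 S between n2,n1
  L1: short n0↔n6 (DC inductor)
  Y(R6) = 0.7937 S between n1,n4
  I1: injects 0.0116 A into n0 (from n6)
  Y(R7) = 0.01185 S between n6,n1
  L2: short n4↔n5 (DC inductor)
  Y(R8) = 0.007874 S between n1,n6
  I2: injects 0.0155 A into n4 (from n5)
  I3: injects 1.91 A into n6 (from n3)
  Y(R9) = 0.02000 S between n0,n5
  Y(R10) = 0.03521 S between n5,n6
  I4: injects 0.265 A into n0 (from n6)
  Y(R11) = 0.3546 S between n2,n3
  L3: short n5↔n2 (DC inductor)
  I5: injects 0.00271 A into n5 (from n0)
  I6: injects 0.00181 A into n1 (from n5)
Assemble and solve the 9×9 MNA system:
  V(n1)=-24.91  V(n2)=-25.50  V(n3)=-30.72  V(n4)=-25.50  V(n5)=-25.50  V(n6)=0.000
  i(L1)=-0.2362  i(L2)=0.4337  i(L3)=1.827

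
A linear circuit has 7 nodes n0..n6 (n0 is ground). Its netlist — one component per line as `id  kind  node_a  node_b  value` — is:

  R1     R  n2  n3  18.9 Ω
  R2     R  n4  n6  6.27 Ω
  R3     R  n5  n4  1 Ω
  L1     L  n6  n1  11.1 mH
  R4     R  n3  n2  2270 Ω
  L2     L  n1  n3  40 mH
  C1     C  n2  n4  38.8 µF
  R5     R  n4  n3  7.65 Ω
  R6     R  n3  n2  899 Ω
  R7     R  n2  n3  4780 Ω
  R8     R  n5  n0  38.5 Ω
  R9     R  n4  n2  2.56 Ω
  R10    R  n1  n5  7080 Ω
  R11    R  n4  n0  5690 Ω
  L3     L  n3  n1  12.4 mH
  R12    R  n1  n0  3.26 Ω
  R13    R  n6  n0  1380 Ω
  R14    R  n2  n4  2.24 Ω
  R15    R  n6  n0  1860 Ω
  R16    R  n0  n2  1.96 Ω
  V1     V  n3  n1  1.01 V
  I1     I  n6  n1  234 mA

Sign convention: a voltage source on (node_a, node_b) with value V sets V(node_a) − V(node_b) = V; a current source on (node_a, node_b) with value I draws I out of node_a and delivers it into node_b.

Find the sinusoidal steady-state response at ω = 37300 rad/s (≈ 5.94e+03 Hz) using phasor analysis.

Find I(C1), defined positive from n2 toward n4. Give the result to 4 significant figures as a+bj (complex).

Element admittances at ω=37300 rad/s:
  Y(R1) = 0.05291+0.000j S between n2,n3
  Y(R2) = 0.1595+0.000j S between n4,n6
  Y(R3) = 1.000+0.000j S between n5,n4
  Y(L1) = 0.000-0.002415j S between n6,n1
  Y(R4) = 0.0004405+0.000j S between n3,n2
  Y(L2) = 0.000-0.0006702j S between n1,n3
  Y(C1) = 0.000+1.447j S between n2,n4
  Y(R5) = 0.1307+0.000j S between n4,n3
  Y(R6) = 0.001112+0.000j S between n3,n2
  Y(R7) = 0.0002092+0.000j S between n2,n3
  Y(R8) = 0.02597+0.000j S between n5,n0
  Y(R9) = 0.3906+0.000j S between n4,n2
  Y(R10) = 0.0001412+0.000j S between n1,n5
  Y(R11) = 0.0001757+0.000j S between n4,n0
  Y(L3) = 0.000-0.002162j S between n3,n1
  Y(R12) = 0.3067+0.000j S between n1,n0
  Y(R13) = 0.0007246+0.000j S between n6,n0
  Y(R14) = 0.4464+0.000j S between n2,n4
  Y(R15) = 0.0005376+0.000j S between n6,n0
  Y(R16) = 0.5102+0.000j S between n0,n2
  V1: constraint V(n3)−V(n1) = 1.01
  I1: injects 0.234 A into n1 (from n6)
Assemble and solve the 7×7 MNA system:
  V(n1)=0.07360+0.01450j  V(n2)=-0.03726-0.01020j  V(n3)=1.084+0.01450j  V(n4)=-0.06469+0.02941j  V(n5)=-0.06304+0.02866j  V(n6)=-1.520+0.005237j
  i(V1)=-0.2114+0.003459j

0.05732+0.03971j A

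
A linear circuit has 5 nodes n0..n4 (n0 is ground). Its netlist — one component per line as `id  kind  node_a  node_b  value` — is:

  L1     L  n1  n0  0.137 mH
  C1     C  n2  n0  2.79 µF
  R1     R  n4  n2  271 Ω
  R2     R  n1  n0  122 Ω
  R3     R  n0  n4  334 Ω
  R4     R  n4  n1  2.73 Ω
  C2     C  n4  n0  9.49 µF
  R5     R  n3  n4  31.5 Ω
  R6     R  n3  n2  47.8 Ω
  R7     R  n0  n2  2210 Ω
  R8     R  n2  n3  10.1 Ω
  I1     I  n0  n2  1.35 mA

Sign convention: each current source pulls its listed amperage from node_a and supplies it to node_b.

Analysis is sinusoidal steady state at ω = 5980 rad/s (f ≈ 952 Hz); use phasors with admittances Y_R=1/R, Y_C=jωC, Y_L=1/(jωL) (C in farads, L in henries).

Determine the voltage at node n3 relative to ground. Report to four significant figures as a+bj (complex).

MNA unknowns: 4 node voltages V₁..V_4
L1: Y=0.000-1.221j on G[1,0]
C1: Y=0.000+0.01668j on G[2,0]
R1: Y=0.003690+0.000j on G[4,2]
R2: Y=0.008197+0.000j on G[1,0]
R3: Y=0.002994+0.000j on G[0,4]
R4: Y=0.3663+0.000j on G[4,1]
C2: Y=0.000+0.05675j on G[4,0]
R5: Y=0.03175+0.000j on G[3,4]
R6: Y=0.02092+0.000j on G[3,2]
R7: Y=0.0004525+0.000j on G[0,2]
R8: Y=0.09901+0.000j on G[2,3]
I1: z[0]−=0.00135, z[2]+=0.00135
solve → V1=0.0006326+0.0007136j, V2=0.03649-0.02218j, V3=0.02949-0.01782j, V4=0.003025-0.001378j

0.02949-0.01782j V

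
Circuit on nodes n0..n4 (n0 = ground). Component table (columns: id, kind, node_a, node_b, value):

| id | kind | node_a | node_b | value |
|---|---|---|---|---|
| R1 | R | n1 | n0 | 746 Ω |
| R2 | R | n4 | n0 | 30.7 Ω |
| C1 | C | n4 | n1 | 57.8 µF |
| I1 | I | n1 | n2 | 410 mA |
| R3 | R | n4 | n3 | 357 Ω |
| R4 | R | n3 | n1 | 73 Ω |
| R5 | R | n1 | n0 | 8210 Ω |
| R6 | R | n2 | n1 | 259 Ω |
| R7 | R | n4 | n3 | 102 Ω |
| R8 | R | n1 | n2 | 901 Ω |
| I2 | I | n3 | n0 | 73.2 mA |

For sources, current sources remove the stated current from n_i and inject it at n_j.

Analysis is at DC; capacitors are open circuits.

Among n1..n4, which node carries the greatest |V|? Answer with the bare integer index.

2

MNA unknowns: 4 node voltages V₁..V_4
R1: Y=0.001340 on G[1,0]
R2: Y=0.03257 on G[4,0]
C1: Y=0.000 on G[4,1]
I1: z[1]−=0.41, z[2]+=0.41
R3: Y=0.002801 on G[4,3]
R4: Y=0.01370 on G[3,1]
R5: Y=0.0001218 on G[1,0]
R6: Y=0.003861 on G[2,1]
R7: Y=0.009804 on G[4,3]
R8: Y=0.001110 on G[1,2]
I2: z[3]−=0.0732, z[0]+=0.0732
solve → V1=-6.354, V2=76.13, V3=-7.032, V4=-1.962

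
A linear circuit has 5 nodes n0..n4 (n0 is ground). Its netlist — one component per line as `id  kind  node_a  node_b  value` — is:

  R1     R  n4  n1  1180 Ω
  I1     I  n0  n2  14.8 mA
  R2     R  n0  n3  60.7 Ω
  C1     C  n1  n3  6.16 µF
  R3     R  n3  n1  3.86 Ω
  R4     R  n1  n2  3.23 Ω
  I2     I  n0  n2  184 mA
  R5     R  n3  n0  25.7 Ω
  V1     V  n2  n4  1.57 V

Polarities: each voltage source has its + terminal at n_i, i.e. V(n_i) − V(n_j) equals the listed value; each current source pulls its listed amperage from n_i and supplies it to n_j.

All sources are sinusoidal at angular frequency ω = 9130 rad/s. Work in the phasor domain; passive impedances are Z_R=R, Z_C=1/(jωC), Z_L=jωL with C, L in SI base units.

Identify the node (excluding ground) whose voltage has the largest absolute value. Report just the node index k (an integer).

2

Apply KCL at each of the 4 non-ground nodes and solve the resulting linear system.
Node n1: branches {R1, C1, R3, R4} → V_1 = 4.322-0.1591j
Node n2: branches {I1, R4, I2, V1} → V_2 = 4.967-0.1591j
Node n3: branches {R2, C1, R3, R5} → V_3 = 3.589+0.000j
Node n4: branches {R1, V1} → V_4 = 3.397-0.1591j
Source currents: i(V1)=-0.0007842+0.000j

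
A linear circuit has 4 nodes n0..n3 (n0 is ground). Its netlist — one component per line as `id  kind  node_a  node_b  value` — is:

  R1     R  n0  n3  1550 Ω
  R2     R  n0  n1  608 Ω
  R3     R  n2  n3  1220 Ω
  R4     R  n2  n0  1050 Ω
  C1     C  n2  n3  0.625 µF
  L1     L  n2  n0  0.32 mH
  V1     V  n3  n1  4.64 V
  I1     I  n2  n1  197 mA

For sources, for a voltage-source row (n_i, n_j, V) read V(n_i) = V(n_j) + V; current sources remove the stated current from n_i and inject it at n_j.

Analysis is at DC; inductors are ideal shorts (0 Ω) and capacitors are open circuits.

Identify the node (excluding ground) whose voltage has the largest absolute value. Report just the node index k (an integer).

Apply KCL at each of the 3 non-ground nodes and solve the resulting linear system.
Node n1: branches {R2, V1, I1} → V_1 = 61.17
Node n2: branches {R3, R4, C1, L1, I1} → V_2 = 0.000
Node n3: branches {R1, R3, C1, V1} → V_3 = 65.81
Source currents: i(L1)=-0.1431, i(V1)=-0.09640

3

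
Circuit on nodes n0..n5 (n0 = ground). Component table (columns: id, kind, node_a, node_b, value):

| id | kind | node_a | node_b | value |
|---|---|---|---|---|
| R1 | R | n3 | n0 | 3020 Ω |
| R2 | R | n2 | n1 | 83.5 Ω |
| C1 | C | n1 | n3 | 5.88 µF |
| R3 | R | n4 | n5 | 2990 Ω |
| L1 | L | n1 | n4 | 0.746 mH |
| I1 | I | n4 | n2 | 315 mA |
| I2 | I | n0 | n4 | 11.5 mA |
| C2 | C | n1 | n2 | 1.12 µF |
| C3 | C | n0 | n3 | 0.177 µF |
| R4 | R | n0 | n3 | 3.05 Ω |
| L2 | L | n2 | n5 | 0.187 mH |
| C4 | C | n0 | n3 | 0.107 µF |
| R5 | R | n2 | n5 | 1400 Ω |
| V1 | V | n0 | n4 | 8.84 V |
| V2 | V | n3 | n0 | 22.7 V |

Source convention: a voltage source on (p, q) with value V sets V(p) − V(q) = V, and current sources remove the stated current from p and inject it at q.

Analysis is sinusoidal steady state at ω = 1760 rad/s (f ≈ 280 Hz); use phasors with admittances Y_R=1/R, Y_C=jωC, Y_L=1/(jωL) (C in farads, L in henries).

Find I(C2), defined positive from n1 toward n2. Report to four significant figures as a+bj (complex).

Apply KCL at each of the 5 non-ground nodes and solve the resulting linear system.
Node n1: branches {R2, C1, L1, C2} → V_1 = -9.276+0.4084j
Node n2: branches {R2, I1, C2, L2, R5} → V_2 = 15.68-3.599j
Node n3: branches {R1, C1, C3, R4, C4, V2} → V_3 = 22.70+0.000j
Node n4: branches {R3, L1, I1, I2, V1} → V_4 = -8.840+0.000j
Node n5: branches {R3, L2, R5} → V_5 = 15.68-3.602j
Source currents: i(V1)=-0.01573-0.3309j, i(V2)=-7.454-0.3423j

-0.007899-0.04920j A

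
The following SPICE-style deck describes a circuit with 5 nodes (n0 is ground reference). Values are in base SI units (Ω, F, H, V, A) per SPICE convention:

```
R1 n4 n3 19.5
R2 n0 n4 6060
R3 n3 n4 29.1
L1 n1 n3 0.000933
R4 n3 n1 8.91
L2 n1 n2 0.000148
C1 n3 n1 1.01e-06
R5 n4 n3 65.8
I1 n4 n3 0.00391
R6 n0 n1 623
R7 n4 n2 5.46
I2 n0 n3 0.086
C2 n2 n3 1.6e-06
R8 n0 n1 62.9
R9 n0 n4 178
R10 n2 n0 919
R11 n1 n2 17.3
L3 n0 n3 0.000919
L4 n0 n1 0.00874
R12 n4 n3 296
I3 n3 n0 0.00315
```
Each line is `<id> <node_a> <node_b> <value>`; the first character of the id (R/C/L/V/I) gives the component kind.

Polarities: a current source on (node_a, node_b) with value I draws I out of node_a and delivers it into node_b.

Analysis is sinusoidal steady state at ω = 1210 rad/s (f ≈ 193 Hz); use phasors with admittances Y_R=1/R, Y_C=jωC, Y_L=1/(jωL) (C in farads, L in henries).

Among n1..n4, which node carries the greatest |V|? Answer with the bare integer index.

MNA unknowns: 4 node voltages V₁..V_4
R1: Y=0.05128+0.000j on G[4,3]
R2: Y=0.0001650+0.000j on G[0,4]
R3: Y=0.03436+0.000j on G[3,4]
L1: Y=0.000-0.8858j on G[1,3]
R4: Y=0.1122+0.000j on G[3,1]
L2: Y=0.000-5.584j on G[1,2]
C1: Y=0.000+0.001222j on G[3,1]
R5: Y=0.01520+0.000j on G[4,3]
I1: z[4]−=0.00391, z[3]+=0.00391
R6: Y=0.001605+0.000j on G[0,1]
R7: Y=0.1832+0.000j on G[4,2]
I2: z[0]−=0.086, z[3]+=0.086
C2: Y=0.000+0.001936j on G[2,3]
R8: Y=0.01590+0.000j on G[0,1]
R9: Y=0.005618+0.000j on G[0,4]
R10: Y=0.001088+0.000j on G[2,0]
R11: Y=0.05780+0.000j on G[1,2]
L3: Y=0.000-0.8993j on G[0,3]
L4: Y=0.000-0.09456j on G[0,1]
R12: Y=0.003378+0.000j on G[4,3]
I3: z[3]−=0.00315, z[0]+=0.00315
solve → V1=0.001405+0.07380j, V2=0.001333+0.07337j, V3=0.001865+0.08442j, V4=-0.01184+0.07585j

3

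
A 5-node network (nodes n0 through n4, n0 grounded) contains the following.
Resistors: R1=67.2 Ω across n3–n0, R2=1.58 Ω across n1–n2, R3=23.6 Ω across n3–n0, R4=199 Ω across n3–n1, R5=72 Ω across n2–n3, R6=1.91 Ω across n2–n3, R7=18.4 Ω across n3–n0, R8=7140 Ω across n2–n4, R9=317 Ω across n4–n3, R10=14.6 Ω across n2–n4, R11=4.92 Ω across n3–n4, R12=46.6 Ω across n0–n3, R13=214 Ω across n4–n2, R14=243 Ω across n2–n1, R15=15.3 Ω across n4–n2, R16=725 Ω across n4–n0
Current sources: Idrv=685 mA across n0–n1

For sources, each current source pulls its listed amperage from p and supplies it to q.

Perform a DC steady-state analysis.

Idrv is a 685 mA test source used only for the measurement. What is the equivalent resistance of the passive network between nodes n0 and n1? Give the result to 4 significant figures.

R_eq = 10.56 Ω

Apply KCL at each of the 4 non-ground nodes and solve the resulting linear system.
Node n1: branches {R2, R4, R14, Idrv} → V_1 = 7.231
Node n2: branches {R2, R5, R6, R8, R10, R13, R14, R15} → V_2 = 6.173
Node n3: branches {R1, R3, R4, R5, R6, R7, R9, R11, R12} → V_3 = 5.091
Node n4: branches {R8, R9, R10, R11, R13, R15, R16} → V_4 = 5.504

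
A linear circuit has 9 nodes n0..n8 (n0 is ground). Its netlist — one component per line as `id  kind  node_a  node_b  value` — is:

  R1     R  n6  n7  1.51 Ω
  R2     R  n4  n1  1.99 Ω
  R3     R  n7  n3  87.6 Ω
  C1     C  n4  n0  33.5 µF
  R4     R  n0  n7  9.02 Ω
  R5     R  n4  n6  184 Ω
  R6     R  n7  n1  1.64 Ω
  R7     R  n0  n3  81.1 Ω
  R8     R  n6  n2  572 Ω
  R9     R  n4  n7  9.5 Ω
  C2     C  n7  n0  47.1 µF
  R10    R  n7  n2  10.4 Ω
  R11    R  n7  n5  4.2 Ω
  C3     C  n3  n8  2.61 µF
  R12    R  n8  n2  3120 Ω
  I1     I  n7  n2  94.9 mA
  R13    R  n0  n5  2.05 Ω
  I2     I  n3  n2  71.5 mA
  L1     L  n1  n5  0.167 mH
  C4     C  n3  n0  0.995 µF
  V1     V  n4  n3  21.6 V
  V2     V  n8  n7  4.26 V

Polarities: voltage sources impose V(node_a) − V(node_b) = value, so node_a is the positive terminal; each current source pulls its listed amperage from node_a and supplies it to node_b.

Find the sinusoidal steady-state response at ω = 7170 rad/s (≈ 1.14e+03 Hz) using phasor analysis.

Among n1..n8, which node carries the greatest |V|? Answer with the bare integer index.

Apply KCL at each of the 8 non-ground nodes and solve the resulting linear system.
Node n1: branches {R2, R6, L1} → V_1 = 0.4301-0.03134j
Node n2: branches {R8, R10, R12, I1, I2} → V_2 = 1.827-0.5035j
Node n3: branches {R3, R7, C3, I2, C4, V1} → V_3 = -20.37+0.3721j
Node n4: branches {R2, C1, R5, R9, V1} → V_4 = 1.225+0.3721j
Node n5: branches {R11, R13, L1} → V_5 = 0.3280-0.2826j
Node n6: branches {R1, R5, R8} → V_6 = 0.1322-0.4965j
Node n7: branches {R1, R3, R4, R6, R9, C2, R10, R11, I1, V2} → V_7 = 0.1188-0.5036j
Node n8: branches {C3, R12, V2} → V_8 = 4.379-0.5036j
Source currents: i(V1)=-0.4327-0.5940j, i(V2)=-0.01721-0.4632j

3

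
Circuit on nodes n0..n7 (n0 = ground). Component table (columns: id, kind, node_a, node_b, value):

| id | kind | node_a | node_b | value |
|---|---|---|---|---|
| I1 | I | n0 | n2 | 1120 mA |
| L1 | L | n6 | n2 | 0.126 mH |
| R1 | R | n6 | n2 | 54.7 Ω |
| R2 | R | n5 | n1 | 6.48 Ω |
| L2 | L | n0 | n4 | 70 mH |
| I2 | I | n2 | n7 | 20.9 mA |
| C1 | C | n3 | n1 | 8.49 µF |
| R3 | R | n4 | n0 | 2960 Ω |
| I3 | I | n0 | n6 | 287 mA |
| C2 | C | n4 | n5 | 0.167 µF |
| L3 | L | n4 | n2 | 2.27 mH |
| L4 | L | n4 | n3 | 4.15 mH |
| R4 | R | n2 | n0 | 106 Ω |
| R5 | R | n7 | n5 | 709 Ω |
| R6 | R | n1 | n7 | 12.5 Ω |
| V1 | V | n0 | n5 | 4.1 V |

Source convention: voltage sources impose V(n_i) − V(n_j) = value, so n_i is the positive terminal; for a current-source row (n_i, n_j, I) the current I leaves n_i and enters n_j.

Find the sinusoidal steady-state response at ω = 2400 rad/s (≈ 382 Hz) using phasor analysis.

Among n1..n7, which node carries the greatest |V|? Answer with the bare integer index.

3

Apply KCL at each of the 7 non-ground nodes and solve the resulting linear system.
Node n1: branches {R2, C1, R6} → V_1 = 5.111+3.863j
Node n2: branches {I1, L1, R1, I2, L3, R4} → V_2 = 26.32-45.24j
Node n3: branches {C1, L4} → V_3 = 34.63-65.52j
Node n4: branches {L2, R3, C2, L3, L4} → V_4 = 28.64-51.44j
Node n5: branches {R2, C2, R5, V1} → V_5 = -4.100+0.000j
Node n6: branches {L1, R1, I3} → V_6 = 26.32-45.15j
Node n7: branches {I2, R5, R6} → V_7 = 5.208+3.796j
Source currents: i(V1)=-1.455-0.6146j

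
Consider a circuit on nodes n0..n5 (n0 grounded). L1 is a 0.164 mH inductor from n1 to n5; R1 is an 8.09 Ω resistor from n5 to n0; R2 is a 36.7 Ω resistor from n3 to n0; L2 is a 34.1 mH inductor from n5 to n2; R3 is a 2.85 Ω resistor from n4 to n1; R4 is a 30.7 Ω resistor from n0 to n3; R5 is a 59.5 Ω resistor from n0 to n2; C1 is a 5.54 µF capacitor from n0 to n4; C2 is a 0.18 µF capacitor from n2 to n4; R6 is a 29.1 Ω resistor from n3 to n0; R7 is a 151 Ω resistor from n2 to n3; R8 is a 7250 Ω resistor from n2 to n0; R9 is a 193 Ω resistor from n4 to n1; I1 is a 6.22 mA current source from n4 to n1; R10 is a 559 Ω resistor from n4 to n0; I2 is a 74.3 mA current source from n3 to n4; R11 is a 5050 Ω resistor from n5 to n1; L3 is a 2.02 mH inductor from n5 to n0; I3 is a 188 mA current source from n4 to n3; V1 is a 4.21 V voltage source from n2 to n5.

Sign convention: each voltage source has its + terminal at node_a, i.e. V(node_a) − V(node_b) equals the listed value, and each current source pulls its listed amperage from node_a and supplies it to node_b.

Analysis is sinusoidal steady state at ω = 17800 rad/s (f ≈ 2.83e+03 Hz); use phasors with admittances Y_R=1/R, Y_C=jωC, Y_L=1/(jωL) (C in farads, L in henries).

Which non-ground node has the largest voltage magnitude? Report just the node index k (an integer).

Element admittances at ω=17800 rad/s:
  Y(L1) = 0.000-0.3426j S between n1,n5
  Y(R1) = 0.1236+0.000j S between n5,n0
  Y(R2) = 0.02725+0.000j S between n3,n0
  Y(L2) = 0.000-0.001648j S between n5,n2
  Y(R3) = 0.3509+0.000j S between n4,n1
  Y(R4) = 0.03257+0.000j S between n0,n3
  Y(R5) = 0.01681+0.000j S between n0,n2
  Y(C1) = 0.000+0.09861j S between n0,n4
  Y(C2) = 0.000+0.003204j S between n2,n4
  Y(R6) = 0.03436+0.000j S between n3,n0
  Y(R7) = 0.006623+0.000j S between n2,n3
  Y(R8) = 0.0001379+0.000j S between n2,n0
  Y(R9) = 0.005181+0.000j S between n4,n1
  I1: injects 0.00622 A into n1 (from n4)
  Y(R10) = 0.001789+0.000j S between n4,n0
  I2: injects 0.0743 A into n4 (from n3)
  Y(R11) = 0.0001980+0.000j S between n5,n1
  Y(L3) = 0.000-0.02781j S between n5,n0
  I3: injects 0.188 A into n3 (from n4)
  V1: constraint V(n2)−V(n5) = 4.21
Assemble and solve the 6×6 MNA system:
  V(n1)=-1.205+0.6472j  V(n2)=3.402+0.6727j  V(n3)=1.351+0.04419j  V(n4)=-1.248+1.029j  V(n5)=-0.8081+0.6727j
  i(V1)=-0.07237-0.02352j

2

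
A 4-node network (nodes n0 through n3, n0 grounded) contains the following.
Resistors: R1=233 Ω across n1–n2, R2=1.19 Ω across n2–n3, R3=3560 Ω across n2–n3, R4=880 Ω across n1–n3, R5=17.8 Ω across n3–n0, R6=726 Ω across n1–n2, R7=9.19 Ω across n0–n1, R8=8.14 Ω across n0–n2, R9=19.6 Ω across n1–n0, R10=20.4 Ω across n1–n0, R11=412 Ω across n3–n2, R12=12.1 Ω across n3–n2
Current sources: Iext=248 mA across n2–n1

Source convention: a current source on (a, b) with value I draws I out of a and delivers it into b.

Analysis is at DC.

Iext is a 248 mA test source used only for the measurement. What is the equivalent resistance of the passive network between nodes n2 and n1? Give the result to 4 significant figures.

Element admittances at DC:
  Y(R1) = 0.004292 S between n1,n2
  Y(R2) = 0.8403 S between n2,n3
  Y(R3) = 0.0002809 S between n2,n3
  Y(R4) = 0.001136 S between n1,n3
  Y(R5) = 0.05618 S between n3,n0
  Y(R6) = 0.001377 S between n1,n2
  Y(R7) = 0.1088 S between n0,n1
  Y(R8) = 0.1229 S between n0,n2
  Y(R9) = 0.05102 S between n1,n0
  Y(R10) = 0.04902 S between n1,n0
  Y(R11) = 0.002427 S between n3,n2
  Y(R12) = 0.08264 S between n3,n2
  Iext: injects 0.248 A into n1 (from n2)
Assemble and solve the 3×3 MNA system:
  V(n1)=1.109  V(n2)=-1.318  V(n3)=-1.240

R_eq = 9.785 Ω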